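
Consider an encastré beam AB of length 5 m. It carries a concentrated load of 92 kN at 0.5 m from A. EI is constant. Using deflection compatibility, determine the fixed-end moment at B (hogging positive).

M_B = 4.14 kN·m

Take the two fixed-end moments M_A, M_B as redundants; the released structure is the simple span AB.
End rotations of the released simple span under the applied load (×1/EI):
  at A: point load 92 at a = 0.5: Pab(L + b)/(6LEI) = 65.55/EI
  at B: point load 92 at a = 0.5: Pab(L + a)/(6LEI) = 37.95/EI
  θ_A0 = 65.55/EI,  θ_B0 = 37.95/EI
Flexibility coefficients: a unit moment at one end gives L/(3EI) there and L/(6EI) at the far end, so f₁₁ = f₂₂ = 1.667/EI and f₁₂ = f₂₁ = 0.8333/EI.
Compatibility — zero rotation at each built-in end:
  1.667 M_A + 0.8333 M_B = 65.55
  0.8333 M_A + 1.667 M_B = 37.95
Solving the pair gives M_A = 37.26 kN·m and M_B = 4.14 kN·m (hogging).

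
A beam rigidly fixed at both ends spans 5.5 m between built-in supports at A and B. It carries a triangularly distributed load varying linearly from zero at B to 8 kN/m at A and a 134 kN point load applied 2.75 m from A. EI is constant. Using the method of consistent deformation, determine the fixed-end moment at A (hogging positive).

M_A = 104.2 kN·m

Take the two fixed-end moments M_A, M_B as redundants; the released structure is the simple span AB.
End rotations of the released simple span under the applied load (×1/EI):
  at A: triangular load, peak 8: w₀L³/(45EI) = 29.58/EI
  at B: triangular load, peak 8: 7w₀L³/(360EI) = 25.88/EI
  at A: point load 134 at a = 2.75: Pab(L + b)/(6LEI) = 253.3/EI
  at B: point load 134 at a = 2.75: Pab(L + a)/(6LEI) = 253.3/EI
  θ_A0 = 282.9/EI,  θ_B0 = 279.2/EI
Flexibility coefficients: a unit moment at one end gives L/(3EI) there and L/(6EI) at the far end, so f₁₁ = f₂₂ = 1.833/EI and f₁₂ = f₂₁ = 0.9167/EI.
Compatibility — zero rotation at each built-in end:
  1.833 M_A + 0.9167 M_B = 282.9
  0.9167 M_A + 1.833 M_B = 279.2
Solving the pair gives M_A = 104.2 kN·m and M_B = 100.2 kN·m (hogging).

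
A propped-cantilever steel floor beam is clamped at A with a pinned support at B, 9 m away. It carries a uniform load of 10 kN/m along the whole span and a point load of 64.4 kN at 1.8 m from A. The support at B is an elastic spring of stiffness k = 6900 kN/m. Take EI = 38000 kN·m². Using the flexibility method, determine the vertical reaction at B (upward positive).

Take the reaction at B as the redundant and release it; the primary structure is a cantilever fixed at A.
Deflection at B on the released cantilever, summing each load's contribution:
  UDL 10: wL⁴/(8EI) = 8201/EI
  point load 64.4 at a = 1.8: Pa²(3L − a)/(6EI) = 876.4/EI
  δ_0 = 9078/EI
Tip deflection under a unit load at B: L³/(3EI) = 243/EI.
With EI = 38000 kN·m²: δ_0 = 0.23888 m and δ_{BB} = 0.006395 m/kN.
Compatibility — the spring shortens by R_B/k under the reaction it provides: δ_0 − R_B·δ_{BB} = R_B/k. With 1/k = 0.000145 m/kN, R_B = δ_0 / (δ_{BB} + 1/k) = 0.23888 / (0.006395 + 0.000145) = 36.53 kN.

R_B = 36.53 kN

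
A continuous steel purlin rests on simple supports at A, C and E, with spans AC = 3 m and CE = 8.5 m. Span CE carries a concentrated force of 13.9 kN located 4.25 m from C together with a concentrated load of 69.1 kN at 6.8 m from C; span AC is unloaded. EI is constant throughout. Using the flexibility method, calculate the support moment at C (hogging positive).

M_C = 58.05 kN·m

Insert a hinge at C; M_C is the redundant, and each span becomes simply supported.
Discontinuity in slope at C on the released structure — sum the simple-span end rotations:
  span CE: point load 13.9 at a = 4.25: Pab(L + b)/(6LEI) = 62.77/EI
  span CE: point load 69.1 at a = 6.8: Pab(L + b)/(6LEI) = 159.8/EI
  relative rotation θ_0 = (0 + 222.5)/EI = 222.5/EI
A unit hogging moment at C produces rotation L₁/(3EI) + L₂/(3EI) = 3.833/EI.
Slope continuity at C: θ_0 = M_C·3.833/EI, so M_C = 222.5/3.833 = 58.05 kN·m (hogging).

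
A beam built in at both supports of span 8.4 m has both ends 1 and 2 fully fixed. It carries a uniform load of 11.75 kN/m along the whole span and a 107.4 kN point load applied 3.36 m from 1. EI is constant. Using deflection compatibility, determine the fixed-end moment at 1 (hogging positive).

Release both end moments; the primary structure is a simply-supported span 12 with redundants M_1 and M_2.
End rotations of the released simple span under the applied load (×1/EI):
  at 1: UDL 11.75: wL³/(24EI) = 290.2/EI
  at 2: UDL 11.75: wL³/(24EI) = 290.2/EI
  at 1: point load 107.4 at a = 3.36: Pab(L + b)/(6LEI) = 485/EI
  at 2: point load 107.4 at a = 3.36: Pab(L + a)/(6LEI) = 424.4/EI
  θ_10 = 775.2/EI,  θ_20 = 714.6/EI
Flexibility coefficients: a unit moment at one end gives L/(3EI) there and L/(6EI) at the far end, so f₁₁ = f₂₂ = 2.8/EI and f₁₂ = f₂₁ = 1.4/EI.
Compatibility — zero rotation at each built-in end:
  2.8 M_1 + 1.4 M_2 = 775.2
  1.4 M_1 + 2.8 M_2 = 714.6
Solving the pair gives M_1 = 199 kN·m and M_2 = 155.7 kN·m (hogging).

M_1 = 199 kN·m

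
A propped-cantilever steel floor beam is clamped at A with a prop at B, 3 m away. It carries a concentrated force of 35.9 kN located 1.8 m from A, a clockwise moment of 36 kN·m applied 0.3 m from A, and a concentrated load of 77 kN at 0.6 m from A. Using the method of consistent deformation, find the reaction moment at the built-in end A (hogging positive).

Take the reaction at B as the redundant and release it; the primary structure is a cantilever fixed at A.
Downward deflection at the released point B due to the loads:
  point load 35.9 at a = 1.8: Pa²(3L − a)/(6EI) = 139.6/EI
  clockwise couple 36 at a = 0.3: M₀a(2L − a)/(2EI) = 30.78/EI
  point load 77 at a = 0.6: Pa²(3L − a)/(6EI) = 38.81/EI
  δ_0 = 209.2/EI
Tip deflection under a unit load at B: L³/(3EI) = 9/EI.
Compatibility at B: δ_0 − R_B·δ_{BB} = 0, so R_B = 209.2/9 = 23.24 kN.
Moment equilibrium about A: M_A = Σ(load moments about A) − R_B·L = 146.8 − 23.24×3 = 77.1 kN·m.

M_A = 77.1 kN·m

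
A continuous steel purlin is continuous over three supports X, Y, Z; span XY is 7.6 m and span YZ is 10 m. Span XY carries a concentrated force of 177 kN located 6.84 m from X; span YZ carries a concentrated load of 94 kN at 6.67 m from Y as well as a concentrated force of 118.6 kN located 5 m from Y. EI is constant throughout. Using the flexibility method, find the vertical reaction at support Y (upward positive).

R_Y = 309 kN

Take M_Y as the redundant. Released structure: two simple spans XY and YZ with a hinge at Y.
End slopes at the hinge Y, treating each span as simply supported:
  span XY: point load 177 at a = 6.84: Pab(L + a)/(6LEI) = 291.4/EI
  span YZ: point load 94 at a = 6.67: Pab(L + b)/(6LEI) = 463.8/EI
  span YZ: point load 118.6 at a = 5: Pab(L + b)/(6LEI) = 741.2/EI
  relative rotation θ_0 = (291.4 + 1205)/EI = 1496/EI
A unit hogging moment at Y produces rotation L₁/(3EI) + L₂/(3EI) = 5.867/EI.
Compatibility: M_Y·(L₁+L₂)/(3EI) = θ_0, giving M_Y = 255.1 kN·m (hogging).
Span XY, ΣM about X with M_Y applied at Y: R_Y^{XY}·7.6 = 1211 + 255.1, so R_Y^{XY} = 192.9 kN and R_X = 177 − 192.9 = -15.86 kN.
Span YZ, ΣM about Z: R_Y^{YZ}·10 = 906 + 255.1, so R_Y^{YZ} = 116.1 kN and R_Z = 212.6 − 116.1 = 96.49 kN.
R_Y = 192.9 + 116.1 = 309 kN.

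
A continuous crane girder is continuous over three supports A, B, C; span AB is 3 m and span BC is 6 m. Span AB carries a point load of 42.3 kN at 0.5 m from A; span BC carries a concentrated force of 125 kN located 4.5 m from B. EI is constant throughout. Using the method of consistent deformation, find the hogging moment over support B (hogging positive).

Release continuity at B by inserting a hinge; the redundant is the internal moment M_B. The primary structure is two simply-supported spans AB and BC.
End slopes at the hinge B, treating each span as simply supported:
  span AB: point load 42.3 at a = 0.5: Pab(L + a)/(6LEI) = 10.28/EI
  span BC: point load 125 at a = 4.5: Pab(L + b)/(6LEI) = 175.8/EI
  relative rotation θ_0 = (10.28 + 175.8)/EI = 186.1/EI
A unit hogging moment at B produces rotation L₁/(3EI) + L₂/(3EI) = 3/EI.
Compatibility: M_B·(L₁+L₂)/(3EI) = θ_0, giving M_B = 62.02 kN·m (hogging).

M_B = 62.02 kN·m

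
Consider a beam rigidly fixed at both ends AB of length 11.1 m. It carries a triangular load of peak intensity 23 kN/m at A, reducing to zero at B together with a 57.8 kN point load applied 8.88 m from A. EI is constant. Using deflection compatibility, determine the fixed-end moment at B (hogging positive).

Release both end moments; the primary structure is a simply-supported span AB with redundants M_A and M_B.
On the primary (simply-supported) span, the end slopes from the loading are:
  at A: triangular load, peak 23: w₀L³/(45EI) = 699/EI
  at B: triangular load, peak 23: 7w₀L³/(360EI) = 611.6/EI
  at A: point load 57.8 at a = 8.88: Pab(L + b)/(6LEI) = 227.9/EI
  at B: point load 57.8 at a = 8.88: Pab(L + a)/(6LEI) = 341.8/EI
  θ_A0 = 926.9/EI,  θ_B0 = 953.5/EI
Flexibility coefficients: a unit moment at one end gives L/(3EI) there and L/(6EI) at the far end, so f₁₁ = f₂₂ = 3.7/EI and f₁₂ = f₂₁ = 1.85/EI.
Compatibility — zero rotation at each built-in end:
  3.7 M_A + 1.85 M_B = 926.9
  1.85 M_A + 3.7 M_B = 953.5
Solving the pair gives M_A = 162.2 kN·m and M_B = 176.6 kN·m (hogging).

M_B = 176.6 kN·m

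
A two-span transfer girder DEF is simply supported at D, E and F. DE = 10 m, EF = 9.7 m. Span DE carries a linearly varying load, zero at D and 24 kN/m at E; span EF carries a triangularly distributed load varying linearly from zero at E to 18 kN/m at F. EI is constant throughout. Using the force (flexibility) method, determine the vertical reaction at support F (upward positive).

Take M_E as the redundant. Released structure: two simple spans DE and EF with a hinge at E.
Rotations at E on the released spans (each span's end-slope, ×1/EI):
  span DE: triangular load, peak 24: w₀L³/(45EI) = 533.3/EI
  span EF: triangular load, peak 18: 7w₀L³/(360EI) = 319.4/EI
  relative rotation θ_0 = (533.3 + 319.4)/EI = 852.8/EI
A unit hogging moment at E produces rotation L₁/(3EI) + L₂/(3EI) = 6.567/EI.
Compatibility: M_E·(L₁+L₂)/(3EI) = θ_0, giving M_E = 129.9 kN·m (hogging).
Span EF, ΣM about F: R_E^{EF}·9.7 = 282.3 + 129.9, so R_E^{EF} = 42.49 kN and R_F = 87.3 − 42.49 = 44.81 kN.

R_F = 44.81 kN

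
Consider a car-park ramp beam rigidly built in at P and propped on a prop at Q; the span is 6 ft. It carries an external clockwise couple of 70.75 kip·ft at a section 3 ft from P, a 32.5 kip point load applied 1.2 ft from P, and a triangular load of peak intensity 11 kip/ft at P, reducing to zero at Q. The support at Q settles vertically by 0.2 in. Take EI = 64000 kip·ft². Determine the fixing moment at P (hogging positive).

Choose R_Q as the redundant. The primary structure is the cantilever fixed at P.
Primary-structure tip deflection at Q by superposition:
  clockwise couple 70.75 at a = 3: M₀a(2L − a)/(2EI) = 955.1/EI
  point load 32.5 at a = 1.2: Pa²(3L − a)/(6EI) = 131/EI
  triangular load, peak 11 at the fixed end: w₀L⁴/(30EI) = 475.2/EI
  δ_0 = 1561/EI
Tip deflection under a unit load at Q: L³/(3EI) = 72/EI.
With EI = 64000 kip·ft²: δ_0 = 0.024396 ft and δ_{QQ} = 0.001125 ft/kip.
Compatibility — the beam at Q must follow the support down by 0.01667 ft: δ_0 − R_Q·δ_{QQ} = 0.01667, so R_Q = (0.024396 − 0.01667)/0.001125 = 6.871 kip.
Moment equilibrium about P: M_P = Σ(load moments about P) − R_Q·L = 175.8 − 6.871×6 = 134.5 kip·ft.

M_P = 134.5 kip·ft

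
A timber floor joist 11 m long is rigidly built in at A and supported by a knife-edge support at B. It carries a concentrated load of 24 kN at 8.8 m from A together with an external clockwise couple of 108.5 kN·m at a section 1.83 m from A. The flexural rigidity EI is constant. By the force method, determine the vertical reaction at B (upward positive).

R_B = 21.41 kN

Choose R_B as the redundant. The primary structure is the cantilever fixed at A.
Free-end deflection of the primary structure under the applied loading (downward +):
  point load 24 at a = 8.8: Pa²(3L − a)/(6EI) = 7496/EI
  clockwise couple 108.5 at a = 1.83: M₀a(2L − a)/(2EI) = 2002/EI
  δ_0 = 9499/EI
Flexibility coefficient — unit upward force at B: δ_{BB} = L³/(3EI) = 443.7/EI.
The prop prevents deflection at B: R_B = δ_0/δ_{BB} = 9499/443.7 = 21.41 kN.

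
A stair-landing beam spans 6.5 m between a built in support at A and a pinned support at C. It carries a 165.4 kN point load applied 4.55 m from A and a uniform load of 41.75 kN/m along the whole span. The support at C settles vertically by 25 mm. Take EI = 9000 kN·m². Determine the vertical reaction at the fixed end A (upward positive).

R_A = 244.3 kN

Release the roller at C. Primary structure: cantilever fixed at A.
Deflection at C on the released cantilever, summing each load's contribution:
  point load 165.4 at a = 4.55: Pa²(3L − a)/(6EI) = 8532/EI
  UDL 41.75: wL⁴/(8EI) = 9316/EI
  δ_0 = 17848/EI
Flexibility coefficient — unit upward force at C: δ_{CC} = L³/(3EI) = 91.54/EI.
With EI = 9000 kN·m²: δ_0 = 1.9831 m and δ_{CC} = 0.010171 m/kN.
Compatibility — the beam at C must follow the support down by 0.025 m: δ_0 − R_C·δ_{CC} = 0.025, so R_C = (1.9831 − 0.025)/0.010171 = 192.5 kN.
Vertical equilibrium: R_A = ΣP − R_C = 436.8 − 192.5 = 244.3 kN.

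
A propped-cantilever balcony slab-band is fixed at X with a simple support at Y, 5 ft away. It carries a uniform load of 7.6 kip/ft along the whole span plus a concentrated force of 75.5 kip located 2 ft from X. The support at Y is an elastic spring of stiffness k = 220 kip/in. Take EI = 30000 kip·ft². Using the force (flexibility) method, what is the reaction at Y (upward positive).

Choose R_Y as the redundant. The primary structure is the cantilever fixed at X.
Free-end deflection of the primary structure under the applied loading (downward +):
  UDL 7.6: wL⁴/(8EI) = 593.8/EI
  point load 75.5 at a = 2: Pa²(3L − a)/(6EI) = 654.3/EI
  δ_0 = 1248/EI
Tip deflection under a unit load at Y: L³/(3EI) = 41.67/EI.
With EI = 30000 kip·ft²: δ_0 = 0.041603 ft and δ_{YY} = 0.001389 ft/kip.
Compatibility — the spring shortens by R_Y/k under the reaction it provides: δ_0 − R_Y·δ_{YY} = R_Y/k. With 1/k = 1/(220×12) ft/kip = 0.000379 ft/kip, R_Y = δ_0 / (δ_{YY} + 1/k) = 0.041603 / (0.001389 + 0.000379) = 23.54 kip.

R_Y = 23.54 kip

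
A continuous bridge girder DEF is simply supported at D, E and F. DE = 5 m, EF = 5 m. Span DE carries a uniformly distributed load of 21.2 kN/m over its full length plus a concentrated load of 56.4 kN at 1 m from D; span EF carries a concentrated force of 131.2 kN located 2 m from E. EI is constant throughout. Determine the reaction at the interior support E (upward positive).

Take M_E as the redundant. Released structure: two simple spans DE and EF with a hinge at E.
Discontinuity in slope at E on the released structure — sum the simple-span end rotations:
  span DE: UDL 21.2: wL³/(24EI) = 110.4/EI
  span DE: point load 56.4 at a = 1: Pab(L + a)/(6LEI) = 45.12/EI
  span EF: point load 131.2 at a = 2: Pab(L + b)/(6LEI) = 209.9/EI
  relative rotation θ_0 = (155.5 + 209.9)/EI = 365.5/EI
A unit hogging moment at E produces rotation L₁/(3EI) + L₂/(3EI) = 3.333/EI.
Compatibility: M_E·(L₁+L₂)/(3EI) = θ_0, giving M_E = 109.6 kN·m (hogging).
Span DE, ΣM about D with M_E applied at E: R_E^{DE}·5 = 321.4 + 109.6, so R_E^{DE} = 86.21 kN and R_D = 162.4 − 86.21 = 76.19 kN.
Span EF, ΣM about F: R_E^{EF}·5 = 393.6 + 109.6, so R_E^{EF} = 100.6 kN and R_F = 131.2 − 100.6 = 30.55 kN.
R_E = 86.21 + 100.6 = 186.9 kN.

R_E = 186.9 kN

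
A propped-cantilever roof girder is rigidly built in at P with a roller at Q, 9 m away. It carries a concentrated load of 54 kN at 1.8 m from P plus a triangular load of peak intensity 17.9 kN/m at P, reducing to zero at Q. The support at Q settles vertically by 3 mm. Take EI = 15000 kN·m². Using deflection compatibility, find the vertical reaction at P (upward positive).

R_P = 115.6 kN

Choose R_Q as the redundant. The primary structure is the cantilever fixed at P.
Deflection at Q on the released cantilever, summing each load's contribution:
  point load 54 at a = 1.8: Pa²(3L − a)/(6EI) = 734.8/EI
  triangular load, peak 17.9 at the fixed end: w₀L⁴/(30EI) = 3915/EI
  δ_0 = 4650/EI
Tip deflection under a unit load at Q: L³/(3EI) = 243/EI.
With EI = 15000 kN·m²: δ_0 = 0.30997 m and δ_{QQ} = 0.0162 m/kN.
Compatibility — the beam at Q must follow the support down by 0.003 m: δ_0 − R_Q·δ_{QQ} = 0.003, so R_Q = (0.30997 − 0.003)/0.0162 = 18.95 kN.
Vertical equilibrium: R_P = ΣP − R_Q = 134.6 − 18.95 = 115.6 kN.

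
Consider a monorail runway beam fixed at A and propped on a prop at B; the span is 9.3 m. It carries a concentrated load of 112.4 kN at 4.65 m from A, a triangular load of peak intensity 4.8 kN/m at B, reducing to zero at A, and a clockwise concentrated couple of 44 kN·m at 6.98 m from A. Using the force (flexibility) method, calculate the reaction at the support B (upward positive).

Choose R_B as the redundant. The primary structure is the cantilever fixed at A.
Deflection at B on the released cantilever, summing each load's contribution:
  point load 112.4 at a = 4.65: Pa²(3L − a)/(6EI) = 9418/EI
  triangular load, peak 4.8 at the free end: 11w₀L⁴/(120EI) = 3291/EI
  clockwise couple 44 at a = 6.98: M₀a(2L − a)/(2EI) = 1784/EI
  δ_0 = 14493/EI
Flexibility coefficient — unit upward force at B: δ_{BB} = L³/(3EI) = 268.1/EI.
Compatibility at B: δ_0 − R_B·δ_{BB} = 0, so R_B = 14493/268.1 = 54.06 kN.

R_B = 54.06 kN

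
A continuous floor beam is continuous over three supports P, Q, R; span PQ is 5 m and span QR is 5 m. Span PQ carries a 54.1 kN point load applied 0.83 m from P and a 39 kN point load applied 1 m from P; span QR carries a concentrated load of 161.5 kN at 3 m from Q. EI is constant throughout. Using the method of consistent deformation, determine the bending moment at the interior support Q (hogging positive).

M_Q = 88.11 kN·m

Insert a hinge at Q; M_Q is the redundant, and each span becomes simply supported.
Discontinuity in slope at Q on the released structure — sum the simple-span end rotations:
  span PQ: point load 54.1 at a = 0.83: Pab(L + a)/(6LEI) = 36.39/EI
  span PQ: point load 39 at a = 1: Pab(L + a)/(6LEI) = 31.2/EI
  span QR: point load 161.5 at a = 3: Pab(L + b)/(6LEI) = 226.1/EI
  relative rotation θ_0 = (67.59 + 226.1)/EI = 293.7/EI
A unit hogging moment at Q produces rotation L₁/(3EI) + L₂/(3EI) = 3.333/EI.
Compatibility: M_Q·(L₁+L₂)/(3EI) = θ_0, giving M_Q = 88.11 kN·m (hogging).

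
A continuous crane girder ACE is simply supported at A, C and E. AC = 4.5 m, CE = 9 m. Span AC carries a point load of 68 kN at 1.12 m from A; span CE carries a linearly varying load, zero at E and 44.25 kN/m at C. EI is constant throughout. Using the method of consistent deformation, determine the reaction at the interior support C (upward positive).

R_C = 206.7 kN

Take M_C as the redundant. Released structure: two simple spans AC and CE with a hinge at C.
Discontinuity in slope at C on the released structure — sum the simple-span end rotations:
  span AC: point load 68 at a = 1.12: Pab(L + a)/(6LEI) = 53.58/EI
  span CE: triangular load, peak 44.25: w₀L³/(45EI) = 716.9/EI
  relative rotation θ_0 = (53.58 + 716.9)/EI = 770.4/EI
A unit hogging moment at C produces rotation L₁/(3EI) + L₂/(3EI) = 4.5/EI.
Slope continuity at C: θ_0 = M_C·4.5/EI, so M_C = 770.4/4.5 = 171.2 kN·m (hogging).
Span AC, ΣM about A with M_C applied at C: R_C^{AC}·4.5 = 76.16 + 171.2, so R_C^{AC} = 54.97 kN and R_A = 68 − 54.97 = 13.03 kN.
Span CE, ΣM about E: R_C^{CE}·9 = 1195 + 171.2, so R_C^{CE} = 151.8 kN and R_E = 199.1 − 151.8 = 47.35 kN.
R_C = 54.97 + 151.8 = 206.7 kN.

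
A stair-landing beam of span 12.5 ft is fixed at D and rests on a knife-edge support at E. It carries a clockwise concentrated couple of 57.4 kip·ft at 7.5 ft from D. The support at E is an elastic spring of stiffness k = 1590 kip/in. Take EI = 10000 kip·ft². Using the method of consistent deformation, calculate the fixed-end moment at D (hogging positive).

Choose R_E as the redundant. The primary structure is the cantilever fixed at D.
Deflection at E on the released cantilever, summing each load's contribution:
  clockwise couple 57.4 at a = 7.5: M₀a(2L − a)/(2EI) = 3767/EI
Flexibility coefficient — unit upward force at E: δ_{EE} = L³/(3EI) = 651/EI.
With EI = 10000 kip·ft²: δ_0 = 0.37669 ft and δ_{EE} = 0.065104 ft/kip.
Compatibility — the spring shortens by R_E/k under the reaction it provides: δ_0 − R_E·δ_{EE} = R_E/k. With 1/k = 1/(1590×12) ft/kip = 0.000052 ft/kip, R_E = δ_0 / (δ_{EE} + 1/k) = 0.37669 / (0.065104 + 0.000052) = 5.781 kip.
Moment equilibrium about D: M_D = Σ(load moments about D) − R_E·L = 57.4 − 5.781×12.5 = -14.87 kip·ft.

M_D = -14.87 kip·ft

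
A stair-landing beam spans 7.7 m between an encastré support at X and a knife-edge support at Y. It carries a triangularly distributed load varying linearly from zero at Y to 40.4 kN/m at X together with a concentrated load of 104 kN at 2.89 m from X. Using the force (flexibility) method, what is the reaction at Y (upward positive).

R_Y = 50.33 kN

Remove the prop at Y; the released (primary) structure is a cantilever built in at X.
Free-end deflection of the primary structure under the applied loading (downward +):
  triangular load, peak 40.4 at the fixed end: w₀L⁴/(30EI) = 4734/EI
  point load 104 at a = 2.89: Pa²(3L − a)/(6EI) = 2926/EI
  δ_0 = 7660/EI
Tip deflection under a unit load at Y: L³/(3EI) = 152.2/EI.
Compatibility at Y: δ_0 − R_Y·δ_{YY} = 0, so R_Y = 7660/152.2 = 50.33 kN.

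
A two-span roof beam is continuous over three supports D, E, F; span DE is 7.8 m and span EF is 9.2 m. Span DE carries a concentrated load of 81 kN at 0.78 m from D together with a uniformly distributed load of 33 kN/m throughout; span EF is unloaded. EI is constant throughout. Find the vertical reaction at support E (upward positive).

Insert a hinge at E; M_E is the redundant, and each span becomes simply supported.
End slopes at the hinge E, treating each span as simply supported:
  span DE: point load 81 at a = 0.78: Pab(L + a)/(6LEI) = 81.31/EI
  span DE: UDL 33: wL³/(24EI) = 652.5/EI
  relative rotation θ_0 = (733.8 + 0)/EI = 733.8/EI
A unit hogging moment at E produces rotation L₁/(3EI) + L₂/(3EI) = 5.667/EI.
Compatibility: M_E·(L₁+L₂)/(3EI) = θ_0, giving M_E = 129.5 kN·m (hogging).
Span DE, ΣM about D with M_E applied at E: R_E^{DE}·7.8 = 1067 + 129.5, so R_E^{DE} = 153.4 kN and R_D = 338.4 − 153.4 = 185 kN.
Span EF, ΣM about F: R_E^{EF}·9.2 = 0 + 129.5, so R_E^{EF} = 14.08 kN and R_F = 0 − 14.08 = -14.08 kN.
R_E = 153.4 + 14.08 = 167.5 kN.

R_E = 167.5 kN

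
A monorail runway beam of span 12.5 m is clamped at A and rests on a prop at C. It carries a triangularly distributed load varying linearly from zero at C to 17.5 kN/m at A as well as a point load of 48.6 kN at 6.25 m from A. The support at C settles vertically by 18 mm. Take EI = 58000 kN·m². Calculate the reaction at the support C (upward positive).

R_C = 35.46 kN

Remove the prop at C; the released (primary) structure is a cantilever built in at A.
Deflection at C on the released cantilever, summing each load's contribution:
  triangular load, peak 17.5 at the fixed end: w₀L⁴/(30EI) = 14242/EI
  point load 48.6 at a = 6.25: Pa²(3L − a)/(6EI) = 9888/EI
  δ_0 = 24129/EI
Flexibility coefficient — unit upward force at C: δ_{CC} = L³/(3EI) = 651/EI.
With EI = 58000 kN·m²: δ_0 = 0.41602 m and δ_{CC} = 0.011225 m/kN.
Compatibility — the beam at C must follow the support down by 0.018 m: δ_0 − R_C·δ_{CC} = 0.018, so R_C = (0.41602 − 0.018)/0.011225 = 35.46 kN.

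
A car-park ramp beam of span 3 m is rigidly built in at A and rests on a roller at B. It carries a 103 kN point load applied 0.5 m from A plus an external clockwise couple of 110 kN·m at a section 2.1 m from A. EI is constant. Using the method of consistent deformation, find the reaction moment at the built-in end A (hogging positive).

M_A = -0.8097 kN·m

Release the roller at B. Primary structure: cantilever fixed at A.
Primary-structure tip deflection at B by superposition:
  point load 103 at a = 0.5: Pa²(3L − a)/(6EI) = 36.48/EI
  clockwise couple 110 at a = 2.1: M₀a(2L − a)/(2EI) = 450.4/EI
  δ_0 = 486.9/EI
Tip deflection under a unit load at B: L³/(3EI) = 9/EI.
Compatibility at B: δ_0 − R_B·δ_{BB} = 0, so R_B = 486.9/9 = 54.1 kN.
Moment equilibrium about A: M_A = Σ(load moments about A) − R_B·L = 161.5 − 54.1×3 = -0.8097 kN·m.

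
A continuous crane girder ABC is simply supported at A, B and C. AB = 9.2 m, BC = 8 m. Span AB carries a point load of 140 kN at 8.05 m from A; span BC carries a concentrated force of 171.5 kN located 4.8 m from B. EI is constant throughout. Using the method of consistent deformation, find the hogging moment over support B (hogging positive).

M_B = 177.8 kN·m

Release continuity at B by inserting a hinge; the redundant is the internal moment M_B. The primary structure is two simply-supported spans AB and BC.
Rotations at B on the released spans (each span's end-slope, ×1/EI):
  span AB: point load 140 at a = 8.05: Pab(L + a)/(6LEI) = 405/EI
  span BC: point load 171.5 at a = 4.8: Pab(L + b)/(6LEI) = 614.7/EI
  relative rotation θ_0 = (405 + 614.7)/EI = 1020/EI
A unit hogging moment at B produces rotation L₁/(3EI) + L₂/(3EI) = 5.733/EI.
Slope continuity at B: θ_0 = M_B·5.733/EI, so M_B = 1020/5.733 = 177.8 kN·m (hogging).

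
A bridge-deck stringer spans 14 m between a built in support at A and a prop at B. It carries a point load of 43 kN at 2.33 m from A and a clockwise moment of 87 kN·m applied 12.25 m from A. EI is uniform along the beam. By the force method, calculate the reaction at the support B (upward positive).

R_B = 10.86 kN

Choose R_B as the redundant. The primary structure is the cantilever fixed at A.
Deflection at B on the released cantilever, summing each load's contribution:
  point load 43 at a = 2.33: Pa²(3L − a)/(6EI) = 1543/EI
  clockwise couple 87 at a = 12.25: M₀a(2L − a)/(2EI) = 8393/EI
  δ_0 = 9936/EI
Tip deflection under a unit load at B: L³/(3EI) = 914.7/EI.
Compatibility at B: δ_0 − R_B·δ_{BB} = 0, so R_B = 9936/914.7 = 10.86 kN.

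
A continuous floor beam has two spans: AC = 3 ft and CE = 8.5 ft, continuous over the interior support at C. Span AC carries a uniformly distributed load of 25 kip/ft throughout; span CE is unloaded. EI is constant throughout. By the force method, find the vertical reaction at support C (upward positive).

R_C = 40.81 kip

Release continuity at C by inserting a hinge; the redundant is the internal moment M_C. The primary structure is two simply-supported spans AC and CE.
Rotations at C on the released spans (each span's end-slope, ×1/EI):
  span AC: UDL 25: wL³/(24EI) = 28.12/EI
  relative rotation θ_0 = (28.12 + 0)/EI = 28.12/EI
A unit hogging moment at C produces rotation L₁/(3EI) + L₂/(3EI) = 3.833/EI.
Compatibility: M_C·(L₁+L₂)/(3EI) = θ_0, giving M_C = 7.337 kip·ft (hogging).
Span AC, ΣM about A with M_C applied at C: R_C^{AC}·3 = 112.5 + 7.337, so R_C^{AC} = 39.95 kip and R_A = 75 − 39.95 = 35.05 kip.
Span CE, ΣM about E: R_C^{CE}·8.5 = 0 + 7.337, so R_C^{CE} = 0.8632 kip and R_E = 0 − 0.8632 = -0.8632 kip.
R_C = 39.95 + 0.8632 = 40.81 kip.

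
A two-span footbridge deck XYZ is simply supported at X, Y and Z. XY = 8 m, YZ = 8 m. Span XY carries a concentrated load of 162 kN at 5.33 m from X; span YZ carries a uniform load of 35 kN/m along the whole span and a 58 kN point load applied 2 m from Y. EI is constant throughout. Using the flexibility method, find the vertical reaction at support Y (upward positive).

R_Y = 366 kN

Take M_Y as the redundant. Released structure: two simple spans XY and YZ with a hinge at Y.
Discontinuity in slope at Y on the released structure — sum the simple-span end rotations:
  span XY: point load 162 at a = 5.33: Pab(L + a)/(6LEI) = 640.2/EI
  span YZ: UDL 35: wL³/(24EI) = 746.7/EI
  span YZ: point load 58 at a = 2: Pab(L + b)/(6LEI) = 203/EI
  relative rotation θ_0 = (640.2 + 949.7)/EI = 1590/EI
A unit hogging moment at Y produces rotation L₁/(3EI) + L₂/(3EI) = 5.333/EI.
Compatibility: M_Y·(L₁+L₂)/(3EI) = θ_0, giving M_Y = 298.1 kN·m (hogging).
Span XY, ΣM about X with M_Y applied at Y: R_Y^{XY}·8 = 863.5 + 298.1, so R_Y^{XY} = 145.2 kN and R_X = 162 − 145.2 = 16.8 kN.
Span YZ, ΣM about Z: R_Y^{YZ}·8 = 1468 + 298.1, so R_Y^{YZ} = 220.8 kN and R_Z = 338 − 220.8 = 117.2 kN.
R_Y = 145.2 + 220.8 = 366 kN.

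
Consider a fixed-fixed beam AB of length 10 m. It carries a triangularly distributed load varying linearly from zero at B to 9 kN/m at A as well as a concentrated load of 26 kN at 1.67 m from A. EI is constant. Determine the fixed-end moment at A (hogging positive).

Take the two fixed-end moments M_A, M_B as redundants; the released structure is the simple span AB.
On the primary (simply-supported) span, the end slopes from the loading are:
  at A: triangular load, peak 9: w₀L³/(45EI) = 200/EI
  at B: triangular load, peak 9: 7w₀L³/(360EI) = 175/EI
  at A: point load 26 at a = 1.67: Pab(L + b)/(6LEI) = 110.5/EI
  at B: point load 26 at a = 1.67: Pab(L + a)/(6LEI) = 70.35/EI
  θ_A0 = 310.5/EI,  θ_B0 = 245.3/EI
Flexibility coefficients: a unit moment at one end gives L/(3EI) there and L/(6EI) at the far end, so f₁₁ = f₂₂ = 3.333/EI and f₁₂ = f₂₁ = 1.667/EI.
Compatibility — zero rotation at each built-in end:
  3.333 M_A + 1.667 M_B = 310.5
  1.667 M_A + 3.333 M_B = 245.3
Solving the pair gives M_A = 75.13 kN·m and M_B = 36.04 kN·m (hogging).

M_A = 75.13 kN·m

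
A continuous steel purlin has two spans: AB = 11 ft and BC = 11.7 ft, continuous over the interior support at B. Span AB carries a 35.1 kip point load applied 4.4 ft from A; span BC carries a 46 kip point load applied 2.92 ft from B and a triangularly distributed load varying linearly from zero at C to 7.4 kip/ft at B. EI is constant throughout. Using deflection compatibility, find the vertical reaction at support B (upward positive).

Insert a hinge at B; M_B is the redundant, and each span becomes simply supported.
Discontinuity in slope at B on the released structure — sum the simple-span end rotations:
  span AB: point load 35.1 at a = 4.4: Pab(L + a)/(6LEI) = 237.8/EI
  span BC: point load 46 at a = 2.92: Pab(L + b)/(6LEI) = 344.1/EI
  span BC: triangular load, peak 7.4: w₀L³/(45EI) = 263.4/EI
  relative rotation θ_0 = (237.8 + 607.4)/EI = 845.3/EI
A unit hogging moment at B produces rotation L₁/(3EI) + L₂/(3EI) = 7.567/EI.
Compatibility: M_B·(L₁+L₂)/(3EI) = θ_0, giving M_B = 111.7 kip·ft (hogging).
Span AB, ΣM about A with M_B applied at B: R_B^{AB}·11 = 154.4 + 111.7, so R_B^{AB} = 24.2 kip and R_A = 35.1 − 24.2 = 10.9 kip.
Span BC, ΣM about C: R_B^{BC}·11.7 = 741.5 + 111.7, so R_B^{BC} = 72.93 kip and R_C = 89.29 − 72.93 = 16.36 kip.
R_B = 24.2 + 72.93 = 97.12 kip.

R_B = 97.12 kip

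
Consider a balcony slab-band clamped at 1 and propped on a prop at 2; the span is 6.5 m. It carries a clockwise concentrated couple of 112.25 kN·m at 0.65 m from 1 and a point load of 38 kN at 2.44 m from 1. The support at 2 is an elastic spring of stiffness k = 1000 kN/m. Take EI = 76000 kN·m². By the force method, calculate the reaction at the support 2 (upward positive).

Choose R_2 as the redundant. The primary structure is the cantilever fixed at 1.
Downward deflection at the released point 2 due to the loads:
  clockwise couple 112.25 at a = 0.65: M₀a(2L − a)/(2EI) = 450.5/EI
  point load 38 at a = 2.44: Pa²(3L − a)/(6EI) = 643.3/EI
  δ_0 = 1094/EI
Tip deflection under a unit load at 2: L³/(3EI) = 91.54/EI.
With EI = 76000 kN·m²: δ_0 = 0.014392 m and δ_{22} = 0.001204 m/kN.
Compatibility — the spring shortens by R_2/k under the reaction it provides: δ_0 − R_2·δ_{22} = R_2/k. With 1/k = 0.001 m/kN, R_2 = δ_0 / (δ_{22} + 1/k) = 0.014392 / (0.001204 + 0.001) = 6.529 kN.

R_2 = 6.529 kN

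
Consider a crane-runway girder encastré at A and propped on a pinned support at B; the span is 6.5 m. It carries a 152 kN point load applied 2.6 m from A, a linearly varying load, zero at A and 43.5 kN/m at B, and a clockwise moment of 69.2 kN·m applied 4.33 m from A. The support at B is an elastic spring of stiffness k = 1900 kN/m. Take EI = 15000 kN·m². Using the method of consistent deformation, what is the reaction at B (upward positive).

R_B = 113.8 kN

Choose R_B as the redundant. The primary structure is the cantilever fixed at A.
Downward deflection at the released point B due to the loads:
  point load 152 at a = 2.6: Pa²(3L − a)/(6EI) = 2894/EI
  triangular load, peak 43.5 at the free end: 11w₀L⁴/(120EI) = 7118/EI
  clockwise couple 69.2 at a = 4.33: M₀a(2L − a)/(2EI) = 1299/EI
  δ_0 = 11311/EI
Flexibility coefficient — unit upward force at B: δ_{BB} = L³/(3EI) = 91.54/EI.
With EI = 15000 kN·m²: δ_0 = 0.75407 m and δ_{BB} = 0.006103 m/kN.
Compatibility — the spring shortens by R_B/k under the reaction it provides: δ_0 − R_B·δ_{BB} = R_B/k. With 1/k = 0.000526 m/kN, R_B = δ_0 / (δ_{BB} + 1/k) = 0.75407 / (0.006103 + 0.000526) = 113.8 kN.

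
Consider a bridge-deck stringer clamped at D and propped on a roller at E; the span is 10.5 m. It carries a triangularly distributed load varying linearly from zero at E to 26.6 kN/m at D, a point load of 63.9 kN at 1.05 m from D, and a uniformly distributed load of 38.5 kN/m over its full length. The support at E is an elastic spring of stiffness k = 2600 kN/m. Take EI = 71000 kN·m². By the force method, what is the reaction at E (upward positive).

Choose R_E as the redundant. The primary structure is the cantilever fixed at D.
Downward deflection at the released point E due to the loads:
  triangular load, peak 26.6 at the fixed end: w₀L⁴/(30EI) = 10777/EI
  point load 63.9 at a = 1.05: Pa²(3L − a)/(6EI) = 357.5/EI
  UDL 38.5: wL⁴/(8EI) = 58496/EI
  δ_0 = 69631/EI
Flexibility coefficient — unit upward force at E: δ_{EE} = L³/(3EI) = 385.9/EI.
With EI = 71000 kN·m²: δ_0 = 0.98072 m and δ_{EE} = 0.005435 m/kN.
Compatibility — the spring shortens by R_E/k under the reaction it provides: δ_0 − R_E·δ_{EE} = R_E/k. With 1/k = 0.000385 m/kN, R_E = δ_0 / (δ_{EE} + 1/k) = 0.98072 / (0.005435 + 0.000385) = 168.5 kN.

R_E = 168.5 kN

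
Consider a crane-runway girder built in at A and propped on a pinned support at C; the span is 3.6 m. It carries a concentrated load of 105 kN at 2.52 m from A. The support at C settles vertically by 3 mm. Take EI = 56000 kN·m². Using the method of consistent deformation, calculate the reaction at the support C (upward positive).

Choose R_C as the redundant. The primary structure is the cantilever fixed at A.
Deflection at C on the released cantilever, summing each load's contribution:
  point load 105 at a = 2.52: Pa²(3L − a)/(6EI) = 920.2/EI
Tip deflection under a unit load at C: L³/(3EI) = 15.55/EI.
With EI = 56000 kN·m²: δ_0 = 0.016432 m and δ_{CC} = 0.000278 m/kN.
Compatibility — the beam at C must follow the support down by 0.003 m: δ_0 − R_C·δ_{CC} = 0.003, so R_C = (0.016432 − 0.003)/0.000278 = 48.37 kN.

R_C = 48.37 kN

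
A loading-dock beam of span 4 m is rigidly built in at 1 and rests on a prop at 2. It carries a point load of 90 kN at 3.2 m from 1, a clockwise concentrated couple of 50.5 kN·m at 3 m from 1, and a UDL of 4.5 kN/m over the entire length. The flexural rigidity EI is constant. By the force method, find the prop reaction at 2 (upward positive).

Remove the prop at 2; the released (primary) structure is a cantilever built in at 1.
Primary-structure tip deflection at 2 by superposition:
  point load 90 at a = 3.2: Pa²(3L − a)/(6EI) = 1352/EI
  clockwise couple 50.5 at a = 3: M₀a(2L − a)/(2EI) = 378.8/EI
  UDL 4.5: wL⁴/(8EI) = 144/EI
  δ_0 = 1874/EI
Tip deflection under a unit load at 2: L³/(3EI) = 21.33/EI.
Compatibility at 2: δ_0 − R_2·δ_{22} = 0, so R_2 = 1874/21.33 = 87.86 kN.

R_2 = 87.86 kN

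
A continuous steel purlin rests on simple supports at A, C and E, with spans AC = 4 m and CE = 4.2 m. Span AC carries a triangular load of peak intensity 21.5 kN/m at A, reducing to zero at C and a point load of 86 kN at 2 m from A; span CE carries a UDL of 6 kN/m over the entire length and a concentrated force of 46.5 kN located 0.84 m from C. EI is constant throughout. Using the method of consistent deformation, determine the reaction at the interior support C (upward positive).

R_C = 137.6 kN

Release continuity at C by inserting a hinge; the redundant is the internal moment M_C. The primary structure is two simply-supported spans AC and CE.
Discontinuity in slope at C on the released structure — sum the simple-span end rotations:
  span AC: triangular load, peak 21.5: 7w₀L³/(360EI) = 26.76/EI
  span AC: point load 86 at a = 2: Pab(L + a)/(6LEI) = 86/EI
  span CE: UDL 6: wL³/(24EI) = 18.52/EI
  span CE: point load 46.5 at a = 0.84: Pab(L + b)/(6LEI) = 39.37/EI
  relative rotation θ_0 = (112.8 + 57.89)/EI = 170.7/EI
A unit hogging moment at C produces rotation L₁/(3EI) + L₂/(3EI) = 2.733/EI.
Slope continuity at C: θ_0 = M_C·2.733/EI, so M_C = 170.7/2.733 = 62.43 kN·m (hogging).
Span AC, ΣM about A with M_C applied at C: R_C^{AC}·4 = 229.3 + 62.43, so R_C^{AC} = 72.94 kN and R_A = 129 − 72.94 = 56.06 kN.
Span CE, ΣM about E: R_C^{CE}·4.2 = 209.2 + 62.43, so R_C^{CE} = 64.66 kN and R_E = 71.7 − 64.66 = 7.035 kN.
R_C = 72.94 + 64.66 = 137.6 kN.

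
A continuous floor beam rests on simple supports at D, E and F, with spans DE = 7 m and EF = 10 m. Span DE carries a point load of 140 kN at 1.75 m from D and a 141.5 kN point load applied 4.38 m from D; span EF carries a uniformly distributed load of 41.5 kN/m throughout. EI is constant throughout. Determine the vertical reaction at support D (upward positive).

Insert a hinge at E; M_E is the redundant, and each span becomes simply supported.
Discontinuity in slope at E on the released structure — sum the simple-span end rotations:
  span DE: point load 140 at a = 1.75: Pab(L + a)/(6LEI) = 268/EI
  span DE: point load 141.5 at a = 4.38: Pab(L + a)/(6LEI) = 440/EI
  span EF: UDL 41.5: wL³/(24EI) = 1729/EI
  relative rotation θ_0 = (707.9 + 1729)/EI = 2437/EI
A unit hogging moment at E produces rotation L₁/(3EI) + L₂/(3EI) = 5.667/EI.
Compatibility: M_E·(L₁+L₂)/(3EI) = θ_0, giving M_E = 430.1 kN·m (hogging).
Span DE, ΣM about D with M_E applied at E: R_E^{DE}·7 = 864.8 + 430.1, so R_E^{DE} = 185 kN and R_D = 281.5 − 185 = 96.52 kN.

R_D = 96.52 kN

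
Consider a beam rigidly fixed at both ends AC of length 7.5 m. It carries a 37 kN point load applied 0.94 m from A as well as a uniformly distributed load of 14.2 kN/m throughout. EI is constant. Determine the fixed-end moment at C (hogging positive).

Take the two fixed-end moments M_A, M_C as redundants; the released structure is the simple span AC.
On the primary (simply-supported) span, the end slopes from the loading are:
  at A: point load 37 at a = 0.94: Pab(L + b)/(6LEI) = 71.29/EI
  at C: point load 37 at a = 0.94: Pab(L + a)/(6LEI) = 42.79/EI
  at A: UDL 14.2: wL³/(24EI) = 249.6/EI
  at C: UDL 14.2: wL³/(24EI) = 249.6/EI
  θ_A0 = 320.9/EI,  θ_C0 = 292.4/EI
Flexibility coefficients: a unit moment at one end gives L/(3EI) there and L/(6EI) at the far end, so f₁₁ = f₂₂ = 2.5/EI and f₁₂ = f₂₁ = 1.25/EI.
Compatibility — zero rotation at each built-in end:
  2.5 M_A + 1.25 M_C = 320.9
  1.25 M_A + 2.5 M_C = 292.4
Solving the pair gives M_A = 93.17 kN·m and M_C = 70.38 kN·m (hogging).

M_C = 70.38 kN·m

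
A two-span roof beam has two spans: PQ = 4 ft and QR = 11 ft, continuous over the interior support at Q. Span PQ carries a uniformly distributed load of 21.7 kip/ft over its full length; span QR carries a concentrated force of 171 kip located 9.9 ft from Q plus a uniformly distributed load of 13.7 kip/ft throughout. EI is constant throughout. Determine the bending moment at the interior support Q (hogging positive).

Release continuity at Q by inserting a hinge; the redundant is the internal moment M_Q. The primary structure is two simply-supported spans PQ and QR.
Rotations at Q on the released spans (each span's end-slope, ×1/EI):
  span PQ: UDL 21.7: wL³/(24EI) = 57.87/EI
  span QR: point load 171 at a = 9.9: Pab(L + b)/(6LEI) = 341.4/EI
  span QR: UDL 13.7: wL³/(24EI) = 759.8/EI
  relative rotation θ_0 = (57.87 + 1101)/EI = 1159/EI
A unit hogging moment at Q produces rotation L₁/(3EI) + L₂/(3EI) = 5/EI.
Slope continuity at Q: θ_0 = M_Q·5/EI, so M_Q = 1159/5 = 231.8 kip·ft (hogging).

M_Q = 231.8 kip·ft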